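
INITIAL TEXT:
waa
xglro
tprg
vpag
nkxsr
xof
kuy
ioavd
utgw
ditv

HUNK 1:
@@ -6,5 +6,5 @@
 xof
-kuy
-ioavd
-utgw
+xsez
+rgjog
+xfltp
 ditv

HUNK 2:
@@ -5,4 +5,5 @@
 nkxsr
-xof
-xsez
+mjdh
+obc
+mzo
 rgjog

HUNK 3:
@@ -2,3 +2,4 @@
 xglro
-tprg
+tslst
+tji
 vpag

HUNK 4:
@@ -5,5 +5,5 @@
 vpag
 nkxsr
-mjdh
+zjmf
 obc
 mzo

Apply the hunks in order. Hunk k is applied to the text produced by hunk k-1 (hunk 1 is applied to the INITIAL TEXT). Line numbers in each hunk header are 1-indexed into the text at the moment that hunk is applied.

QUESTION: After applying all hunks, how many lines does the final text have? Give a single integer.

Answer: 12

Derivation:
Hunk 1: at line 6 remove [kuy,ioavd,utgw] add [xsez,rgjog,xfltp] -> 10 lines: waa xglro tprg vpag nkxsr xof xsez rgjog xfltp ditv
Hunk 2: at line 5 remove [xof,xsez] add [mjdh,obc,mzo] -> 11 lines: waa xglro tprg vpag nkxsr mjdh obc mzo rgjog xfltp ditv
Hunk 3: at line 2 remove [tprg] add [tslst,tji] -> 12 lines: waa xglro tslst tji vpag nkxsr mjdh obc mzo rgjog xfltp ditv
Hunk 4: at line 5 remove [mjdh] add [zjmf] -> 12 lines: waa xglro tslst tji vpag nkxsr zjmf obc mzo rgjog xfltp ditv
Final line count: 12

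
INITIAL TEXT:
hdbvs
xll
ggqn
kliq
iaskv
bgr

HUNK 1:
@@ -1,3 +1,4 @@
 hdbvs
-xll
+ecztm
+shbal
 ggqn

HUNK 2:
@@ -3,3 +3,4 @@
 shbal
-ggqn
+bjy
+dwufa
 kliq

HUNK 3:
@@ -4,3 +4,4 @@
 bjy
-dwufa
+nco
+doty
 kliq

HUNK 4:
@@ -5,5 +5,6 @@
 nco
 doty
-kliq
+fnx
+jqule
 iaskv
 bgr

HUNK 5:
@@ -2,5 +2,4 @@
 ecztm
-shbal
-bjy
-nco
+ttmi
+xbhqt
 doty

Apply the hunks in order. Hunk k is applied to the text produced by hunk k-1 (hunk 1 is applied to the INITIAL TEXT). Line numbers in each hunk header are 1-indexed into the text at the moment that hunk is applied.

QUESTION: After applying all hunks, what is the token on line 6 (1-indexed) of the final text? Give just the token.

Answer: fnx

Derivation:
Hunk 1: at line 1 remove [xll] add [ecztm,shbal] -> 7 lines: hdbvs ecztm shbal ggqn kliq iaskv bgr
Hunk 2: at line 3 remove [ggqn] add [bjy,dwufa] -> 8 lines: hdbvs ecztm shbal bjy dwufa kliq iaskv bgr
Hunk 3: at line 4 remove [dwufa] add [nco,doty] -> 9 lines: hdbvs ecztm shbal bjy nco doty kliq iaskv bgr
Hunk 4: at line 5 remove [kliq] add [fnx,jqule] -> 10 lines: hdbvs ecztm shbal bjy nco doty fnx jqule iaskv bgr
Hunk 5: at line 2 remove [shbal,bjy,nco] add [ttmi,xbhqt] -> 9 lines: hdbvs ecztm ttmi xbhqt doty fnx jqule iaskv bgr
Final line 6: fnx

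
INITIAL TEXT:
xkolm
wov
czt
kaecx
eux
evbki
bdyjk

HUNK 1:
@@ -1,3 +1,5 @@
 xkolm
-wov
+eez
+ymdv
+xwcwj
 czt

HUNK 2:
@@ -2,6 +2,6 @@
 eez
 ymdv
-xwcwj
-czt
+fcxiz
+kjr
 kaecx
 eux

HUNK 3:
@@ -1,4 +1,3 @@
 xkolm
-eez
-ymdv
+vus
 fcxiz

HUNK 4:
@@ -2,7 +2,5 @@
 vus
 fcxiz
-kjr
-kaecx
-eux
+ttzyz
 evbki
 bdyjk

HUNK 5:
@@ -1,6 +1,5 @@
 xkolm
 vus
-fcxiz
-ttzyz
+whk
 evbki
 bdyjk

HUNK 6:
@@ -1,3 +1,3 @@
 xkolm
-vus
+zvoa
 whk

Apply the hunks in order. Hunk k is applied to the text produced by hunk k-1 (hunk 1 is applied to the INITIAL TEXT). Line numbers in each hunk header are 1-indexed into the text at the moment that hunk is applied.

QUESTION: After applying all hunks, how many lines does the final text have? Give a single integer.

Answer: 5

Derivation:
Hunk 1: at line 1 remove [wov] add [eez,ymdv,xwcwj] -> 9 lines: xkolm eez ymdv xwcwj czt kaecx eux evbki bdyjk
Hunk 2: at line 2 remove [xwcwj,czt] add [fcxiz,kjr] -> 9 lines: xkolm eez ymdv fcxiz kjr kaecx eux evbki bdyjk
Hunk 3: at line 1 remove [eez,ymdv] add [vus] -> 8 lines: xkolm vus fcxiz kjr kaecx eux evbki bdyjk
Hunk 4: at line 2 remove [kjr,kaecx,eux] add [ttzyz] -> 6 lines: xkolm vus fcxiz ttzyz evbki bdyjk
Hunk 5: at line 1 remove [fcxiz,ttzyz] add [whk] -> 5 lines: xkolm vus whk evbki bdyjk
Hunk 6: at line 1 remove [vus] add [zvoa] -> 5 lines: xkolm zvoa whk evbki bdyjk
Final line count: 5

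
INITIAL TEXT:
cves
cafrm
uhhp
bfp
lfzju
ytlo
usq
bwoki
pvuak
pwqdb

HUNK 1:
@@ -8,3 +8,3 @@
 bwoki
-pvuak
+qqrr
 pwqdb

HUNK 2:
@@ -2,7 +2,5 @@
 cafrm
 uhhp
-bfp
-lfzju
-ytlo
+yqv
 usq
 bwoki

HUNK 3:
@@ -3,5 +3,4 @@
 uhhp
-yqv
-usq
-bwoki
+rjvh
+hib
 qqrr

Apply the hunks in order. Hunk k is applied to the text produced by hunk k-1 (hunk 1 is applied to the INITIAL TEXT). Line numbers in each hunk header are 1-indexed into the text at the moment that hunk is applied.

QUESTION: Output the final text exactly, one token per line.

Answer: cves
cafrm
uhhp
rjvh
hib
qqrr
pwqdb

Derivation:
Hunk 1: at line 8 remove [pvuak] add [qqrr] -> 10 lines: cves cafrm uhhp bfp lfzju ytlo usq bwoki qqrr pwqdb
Hunk 2: at line 2 remove [bfp,lfzju,ytlo] add [yqv] -> 8 lines: cves cafrm uhhp yqv usq bwoki qqrr pwqdb
Hunk 3: at line 3 remove [yqv,usq,bwoki] add [rjvh,hib] -> 7 lines: cves cafrm uhhp rjvh hib qqrr pwqdb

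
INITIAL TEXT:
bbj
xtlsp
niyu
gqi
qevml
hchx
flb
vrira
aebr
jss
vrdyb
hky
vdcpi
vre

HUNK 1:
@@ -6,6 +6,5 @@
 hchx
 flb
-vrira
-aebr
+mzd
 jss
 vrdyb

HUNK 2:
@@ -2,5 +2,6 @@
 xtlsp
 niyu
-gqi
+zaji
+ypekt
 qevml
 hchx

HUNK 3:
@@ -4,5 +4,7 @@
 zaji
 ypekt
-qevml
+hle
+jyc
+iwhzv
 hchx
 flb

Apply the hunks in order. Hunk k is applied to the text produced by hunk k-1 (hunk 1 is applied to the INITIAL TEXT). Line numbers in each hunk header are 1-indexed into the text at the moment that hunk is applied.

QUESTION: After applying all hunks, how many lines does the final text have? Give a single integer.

Hunk 1: at line 6 remove [vrira,aebr] add [mzd] -> 13 lines: bbj xtlsp niyu gqi qevml hchx flb mzd jss vrdyb hky vdcpi vre
Hunk 2: at line 2 remove [gqi] add [zaji,ypekt] -> 14 lines: bbj xtlsp niyu zaji ypekt qevml hchx flb mzd jss vrdyb hky vdcpi vre
Hunk 3: at line 4 remove [qevml] add [hle,jyc,iwhzv] -> 16 lines: bbj xtlsp niyu zaji ypekt hle jyc iwhzv hchx flb mzd jss vrdyb hky vdcpi vre
Final line count: 16

Answer: 16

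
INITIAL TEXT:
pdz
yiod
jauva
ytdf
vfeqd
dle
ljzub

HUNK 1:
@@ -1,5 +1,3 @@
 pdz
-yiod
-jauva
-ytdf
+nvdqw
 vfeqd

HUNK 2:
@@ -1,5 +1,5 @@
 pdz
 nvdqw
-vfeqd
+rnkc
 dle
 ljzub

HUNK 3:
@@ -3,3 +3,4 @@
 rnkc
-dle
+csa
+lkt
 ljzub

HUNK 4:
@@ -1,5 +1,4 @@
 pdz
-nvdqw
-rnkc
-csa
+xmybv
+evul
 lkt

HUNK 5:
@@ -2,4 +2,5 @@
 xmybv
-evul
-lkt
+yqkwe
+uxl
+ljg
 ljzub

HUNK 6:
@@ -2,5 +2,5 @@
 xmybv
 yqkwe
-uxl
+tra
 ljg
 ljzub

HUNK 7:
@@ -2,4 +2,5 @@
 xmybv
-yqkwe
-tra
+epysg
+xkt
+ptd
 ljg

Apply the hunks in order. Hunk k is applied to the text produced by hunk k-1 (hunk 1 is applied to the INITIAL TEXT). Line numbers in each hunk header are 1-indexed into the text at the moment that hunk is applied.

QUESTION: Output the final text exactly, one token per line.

Hunk 1: at line 1 remove [yiod,jauva,ytdf] add [nvdqw] -> 5 lines: pdz nvdqw vfeqd dle ljzub
Hunk 2: at line 1 remove [vfeqd] add [rnkc] -> 5 lines: pdz nvdqw rnkc dle ljzub
Hunk 3: at line 3 remove [dle] add [csa,lkt] -> 6 lines: pdz nvdqw rnkc csa lkt ljzub
Hunk 4: at line 1 remove [nvdqw,rnkc,csa] add [xmybv,evul] -> 5 lines: pdz xmybv evul lkt ljzub
Hunk 5: at line 2 remove [evul,lkt] add [yqkwe,uxl,ljg] -> 6 lines: pdz xmybv yqkwe uxl ljg ljzub
Hunk 6: at line 2 remove [uxl] add [tra] -> 6 lines: pdz xmybv yqkwe tra ljg ljzub
Hunk 7: at line 2 remove [yqkwe,tra] add [epysg,xkt,ptd] -> 7 lines: pdz xmybv epysg xkt ptd ljg ljzub

Answer: pdz
xmybv
epysg
xkt
ptd
ljg
ljzub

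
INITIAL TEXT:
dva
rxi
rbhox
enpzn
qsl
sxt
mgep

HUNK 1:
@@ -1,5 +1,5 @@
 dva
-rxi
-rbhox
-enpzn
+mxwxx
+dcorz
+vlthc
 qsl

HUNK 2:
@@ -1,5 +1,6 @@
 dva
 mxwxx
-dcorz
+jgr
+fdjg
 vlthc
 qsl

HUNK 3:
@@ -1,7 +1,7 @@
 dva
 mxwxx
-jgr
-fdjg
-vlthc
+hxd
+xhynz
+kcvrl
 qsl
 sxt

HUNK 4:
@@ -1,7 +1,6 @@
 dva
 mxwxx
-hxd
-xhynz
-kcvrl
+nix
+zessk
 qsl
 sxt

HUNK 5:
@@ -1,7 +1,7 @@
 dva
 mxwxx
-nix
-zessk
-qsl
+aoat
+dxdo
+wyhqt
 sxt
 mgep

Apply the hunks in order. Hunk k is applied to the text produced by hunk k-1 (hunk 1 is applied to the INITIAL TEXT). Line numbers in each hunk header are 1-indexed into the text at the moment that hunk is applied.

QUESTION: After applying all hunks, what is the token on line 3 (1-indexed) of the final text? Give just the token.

Hunk 1: at line 1 remove [rxi,rbhox,enpzn] add [mxwxx,dcorz,vlthc] -> 7 lines: dva mxwxx dcorz vlthc qsl sxt mgep
Hunk 2: at line 1 remove [dcorz] add [jgr,fdjg] -> 8 lines: dva mxwxx jgr fdjg vlthc qsl sxt mgep
Hunk 3: at line 1 remove [jgr,fdjg,vlthc] add [hxd,xhynz,kcvrl] -> 8 lines: dva mxwxx hxd xhynz kcvrl qsl sxt mgep
Hunk 4: at line 1 remove [hxd,xhynz,kcvrl] add [nix,zessk] -> 7 lines: dva mxwxx nix zessk qsl sxt mgep
Hunk 5: at line 1 remove [nix,zessk,qsl] add [aoat,dxdo,wyhqt] -> 7 lines: dva mxwxx aoat dxdo wyhqt sxt mgep
Final line 3: aoat

Answer: aoat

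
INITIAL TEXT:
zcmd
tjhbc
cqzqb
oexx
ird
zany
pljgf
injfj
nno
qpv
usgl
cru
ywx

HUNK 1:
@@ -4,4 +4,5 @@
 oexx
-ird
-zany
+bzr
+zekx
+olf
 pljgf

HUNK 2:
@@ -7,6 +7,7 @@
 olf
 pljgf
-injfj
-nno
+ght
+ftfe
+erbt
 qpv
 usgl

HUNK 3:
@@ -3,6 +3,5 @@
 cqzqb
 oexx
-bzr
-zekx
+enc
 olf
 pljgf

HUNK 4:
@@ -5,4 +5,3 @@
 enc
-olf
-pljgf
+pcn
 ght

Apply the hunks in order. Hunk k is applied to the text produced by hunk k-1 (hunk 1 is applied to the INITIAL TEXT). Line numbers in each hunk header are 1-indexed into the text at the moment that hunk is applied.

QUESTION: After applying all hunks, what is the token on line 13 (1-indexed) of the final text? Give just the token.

Answer: ywx

Derivation:
Hunk 1: at line 4 remove [ird,zany] add [bzr,zekx,olf] -> 14 lines: zcmd tjhbc cqzqb oexx bzr zekx olf pljgf injfj nno qpv usgl cru ywx
Hunk 2: at line 7 remove [injfj,nno] add [ght,ftfe,erbt] -> 15 lines: zcmd tjhbc cqzqb oexx bzr zekx olf pljgf ght ftfe erbt qpv usgl cru ywx
Hunk 3: at line 3 remove [bzr,zekx] add [enc] -> 14 lines: zcmd tjhbc cqzqb oexx enc olf pljgf ght ftfe erbt qpv usgl cru ywx
Hunk 4: at line 5 remove [olf,pljgf] add [pcn] -> 13 lines: zcmd tjhbc cqzqb oexx enc pcn ght ftfe erbt qpv usgl cru ywx
Final line 13: ywx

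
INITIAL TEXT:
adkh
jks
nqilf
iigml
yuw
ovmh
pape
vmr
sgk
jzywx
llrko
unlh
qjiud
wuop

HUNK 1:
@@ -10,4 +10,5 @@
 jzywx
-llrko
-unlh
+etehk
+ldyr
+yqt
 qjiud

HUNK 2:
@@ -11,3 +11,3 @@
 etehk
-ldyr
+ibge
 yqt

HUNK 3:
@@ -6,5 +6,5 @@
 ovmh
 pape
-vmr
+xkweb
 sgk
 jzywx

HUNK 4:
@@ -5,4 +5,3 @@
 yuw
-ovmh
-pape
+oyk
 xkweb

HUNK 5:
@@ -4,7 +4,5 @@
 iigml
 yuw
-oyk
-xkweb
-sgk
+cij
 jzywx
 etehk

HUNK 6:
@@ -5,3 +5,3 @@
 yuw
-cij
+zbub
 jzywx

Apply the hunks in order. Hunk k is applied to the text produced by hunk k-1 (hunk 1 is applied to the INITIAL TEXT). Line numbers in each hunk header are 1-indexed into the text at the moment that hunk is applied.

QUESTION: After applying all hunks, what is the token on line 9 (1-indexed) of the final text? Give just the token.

Answer: ibge

Derivation:
Hunk 1: at line 10 remove [llrko,unlh] add [etehk,ldyr,yqt] -> 15 lines: adkh jks nqilf iigml yuw ovmh pape vmr sgk jzywx etehk ldyr yqt qjiud wuop
Hunk 2: at line 11 remove [ldyr] add [ibge] -> 15 lines: adkh jks nqilf iigml yuw ovmh pape vmr sgk jzywx etehk ibge yqt qjiud wuop
Hunk 3: at line 6 remove [vmr] add [xkweb] -> 15 lines: adkh jks nqilf iigml yuw ovmh pape xkweb sgk jzywx etehk ibge yqt qjiud wuop
Hunk 4: at line 5 remove [ovmh,pape] add [oyk] -> 14 lines: adkh jks nqilf iigml yuw oyk xkweb sgk jzywx etehk ibge yqt qjiud wuop
Hunk 5: at line 4 remove [oyk,xkweb,sgk] add [cij] -> 12 lines: adkh jks nqilf iigml yuw cij jzywx etehk ibge yqt qjiud wuop
Hunk 6: at line 5 remove [cij] add [zbub] -> 12 lines: adkh jks nqilf iigml yuw zbub jzywx etehk ibge yqt qjiud wuop
Final line 9: ibge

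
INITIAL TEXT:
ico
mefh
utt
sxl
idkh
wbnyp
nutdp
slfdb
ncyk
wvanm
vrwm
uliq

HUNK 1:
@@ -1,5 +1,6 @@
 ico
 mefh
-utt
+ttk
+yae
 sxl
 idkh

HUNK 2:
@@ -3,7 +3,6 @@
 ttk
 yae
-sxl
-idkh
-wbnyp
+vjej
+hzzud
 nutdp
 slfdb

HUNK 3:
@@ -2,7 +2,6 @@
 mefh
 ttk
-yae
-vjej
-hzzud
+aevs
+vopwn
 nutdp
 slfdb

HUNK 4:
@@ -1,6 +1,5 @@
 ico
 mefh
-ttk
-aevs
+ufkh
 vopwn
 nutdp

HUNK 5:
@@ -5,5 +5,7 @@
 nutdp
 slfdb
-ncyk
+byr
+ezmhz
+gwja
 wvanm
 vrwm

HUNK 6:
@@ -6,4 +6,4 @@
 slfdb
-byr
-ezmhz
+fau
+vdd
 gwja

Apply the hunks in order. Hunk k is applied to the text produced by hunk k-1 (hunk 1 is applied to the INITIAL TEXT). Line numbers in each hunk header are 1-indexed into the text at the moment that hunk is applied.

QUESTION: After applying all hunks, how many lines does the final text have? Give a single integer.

Hunk 1: at line 1 remove [utt] add [ttk,yae] -> 13 lines: ico mefh ttk yae sxl idkh wbnyp nutdp slfdb ncyk wvanm vrwm uliq
Hunk 2: at line 3 remove [sxl,idkh,wbnyp] add [vjej,hzzud] -> 12 lines: ico mefh ttk yae vjej hzzud nutdp slfdb ncyk wvanm vrwm uliq
Hunk 3: at line 2 remove [yae,vjej,hzzud] add [aevs,vopwn] -> 11 lines: ico mefh ttk aevs vopwn nutdp slfdb ncyk wvanm vrwm uliq
Hunk 4: at line 1 remove [ttk,aevs] add [ufkh] -> 10 lines: ico mefh ufkh vopwn nutdp slfdb ncyk wvanm vrwm uliq
Hunk 5: at line 5 remove [ncyk] add [byr,ezmhz,gwja] -> 12 lines: ico mefh ufkh vopwn nutdp slfdb byr ezmhz gwja wvanm vrwm uliq
Hunk 6: at line 6 remove [byr,ezmhz] add [fau,vdd] -> 12 lines: ico mefh ufkh vopwn nutdp slfdb fau vdd gwja wvanm vrwm uliq
Final line count: 12

Answer: 12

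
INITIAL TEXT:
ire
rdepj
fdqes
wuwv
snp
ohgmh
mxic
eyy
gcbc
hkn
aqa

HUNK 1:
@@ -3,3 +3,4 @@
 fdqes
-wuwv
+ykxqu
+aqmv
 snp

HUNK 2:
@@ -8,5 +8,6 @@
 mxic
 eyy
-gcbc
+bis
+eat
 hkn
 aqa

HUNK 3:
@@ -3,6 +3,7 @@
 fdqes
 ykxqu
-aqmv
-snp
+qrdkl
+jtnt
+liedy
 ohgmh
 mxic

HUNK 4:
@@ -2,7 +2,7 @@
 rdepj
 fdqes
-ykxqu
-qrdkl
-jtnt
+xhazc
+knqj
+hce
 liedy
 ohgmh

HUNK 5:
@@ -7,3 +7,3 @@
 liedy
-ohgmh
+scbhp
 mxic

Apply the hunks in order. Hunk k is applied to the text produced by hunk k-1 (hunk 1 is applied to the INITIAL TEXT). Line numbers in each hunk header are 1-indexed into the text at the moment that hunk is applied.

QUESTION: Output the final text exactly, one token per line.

Answer: ire
rdepj
fdqes
xhazc
knqj
hce
liedy
scbhp
mxic
eyy
bis
eat
hkn
aqa

Derivation:
Hunk 1: at line 3 remove [wuwv] add [ykxqu,aqmv] -> 12 lines: ire rdepj fdqes ykxqu aqmv snp ohgmh mxic eyy gcbc hkn aqa
Hunk 2: at line 8 remove [gcbc] add [bis,eat] -> 13 lines: ire rdepj fdqes ykxqu aqmv snp ohgmh mxic eyy bis eat hkn aqa
Hunk 3: at line 3 remove [aqmv,snp] add [qrdkl,jtnt,liedy] -> 14 lines: ire rdepj fdqes ykxqu qrdkl jtnt liedy ohgmh mxic eyy bis eat hkn aqa
Hunk 4: at line 2 remove [ykxqu,qrdkl,jtnt] add [xhazc,knqj,hce] -> 14 lines: ire rdepj fdqes xhazc knqj hce liedy ohgmh mxic eyy bis eat hkn aqa
Hunk 5: at line 7 remove [ohgmh] add [scbhp] -> 14 lines: ire rdepj fdqes xhazc knqj hce liedy scbhp mxic eyy bis eat hkn aqa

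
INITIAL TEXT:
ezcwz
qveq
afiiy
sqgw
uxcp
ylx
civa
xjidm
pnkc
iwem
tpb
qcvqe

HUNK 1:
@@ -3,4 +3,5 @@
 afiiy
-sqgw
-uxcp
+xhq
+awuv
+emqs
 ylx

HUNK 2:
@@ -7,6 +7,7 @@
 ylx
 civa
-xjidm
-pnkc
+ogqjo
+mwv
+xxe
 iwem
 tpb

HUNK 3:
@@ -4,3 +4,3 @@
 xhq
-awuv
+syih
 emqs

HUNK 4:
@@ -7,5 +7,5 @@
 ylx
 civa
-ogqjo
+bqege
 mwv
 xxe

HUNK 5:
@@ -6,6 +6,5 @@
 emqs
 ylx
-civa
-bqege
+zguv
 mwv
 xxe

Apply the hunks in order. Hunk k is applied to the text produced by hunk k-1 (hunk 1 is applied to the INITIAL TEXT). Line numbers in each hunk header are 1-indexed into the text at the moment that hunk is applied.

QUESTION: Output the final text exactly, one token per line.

Hunk 1: at line 3 remove [sqgw,uxcp] add [xhq,awuv,emqs] -> 13 lines: ezcwz qveq afiiy xhq awuv emqs ylx civa xjidm pnkc iwem tpb qcvqe
Hunk 2: at line 7 remove [xjidm,pnkc] add [ogqjo,mwv,xxe] -> 14 lines: ezcwz qveq afiiy xhq awuv emqs ylx civa ogqjo mwv xxe iwem tpb qcvqe
Hunk 3: at line 4 remove [awuv] add [syih] -> 14 lines: ezcwz qveq afiiy xhq syih emqs ylx civa ogqjo mwv xxe iwem tpb qcvqe
Hunk 4: at line 7 remove [ogqjo] add [bqege] -> 14 lines: ezcwz qveq afiiy xhq syih emqs ylx civa bqege mwv xxe iwem tpb qcvqe
Hunk 5: at line 6 remove [civa,bqege] add [zguv] -> 13 lines: ezcwz qveq afiiy xhq syih emqs ylx zguv mwv xxe iwem tpb qcvqe

Answer: ezcwz
qveq
afiiy
xhq
syih
emqs
ylx
zguv
mwv
xxe
iwem
tpb
qcvqe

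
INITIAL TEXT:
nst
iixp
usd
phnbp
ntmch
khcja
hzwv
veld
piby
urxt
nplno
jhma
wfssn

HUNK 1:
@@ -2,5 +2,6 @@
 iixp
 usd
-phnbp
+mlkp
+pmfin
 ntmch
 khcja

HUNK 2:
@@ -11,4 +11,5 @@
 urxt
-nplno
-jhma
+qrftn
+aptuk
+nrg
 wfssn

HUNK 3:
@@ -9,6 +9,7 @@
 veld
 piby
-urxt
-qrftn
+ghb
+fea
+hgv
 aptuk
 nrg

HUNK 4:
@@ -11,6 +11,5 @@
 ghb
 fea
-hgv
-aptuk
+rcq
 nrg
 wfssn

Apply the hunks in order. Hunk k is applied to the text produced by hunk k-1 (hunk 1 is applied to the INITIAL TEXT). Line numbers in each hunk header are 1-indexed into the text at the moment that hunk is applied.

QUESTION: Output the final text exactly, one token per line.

Answer: nst
iixp
usd
mlkp
pmfin
ntmch
khcja
hzwv
veld
piby
ghb
fea
rcq
nrg
wfssn

Derivation:
Hunk 1: at line 2 remove [phnbp] add [mlkp,pmfin] -> 14 lines: nst iixp usd mlkp pmfin ntmch khcja hzwv veld piby urxt nplno jhma wfssn
Hunk 2: at line 11 remove [nplno,jhma] add [qrftn,aptuk,nrg] -> 15 lines: nst iixp usd mlkp pmfin ntmch khcja hzwv veld piby urxt qrftn aptuk nrg wfssn
Hunk 3: at line 9 remove [urxt,qrftn] add [ghb,fea,hgv] -> 16 lines: nst iixp usd mlkp pmfin ntmch khcja hzwv veld piby ghb fea hgv aptuk nrg wfssn
Hunk 4: at line 11 remove [hgv,aptuk] add [rcq] -> 15 lines: nst iixp usd mlkp pmfin ntmch khcja hzwv veld piby ghb fea rcq nrg wfssn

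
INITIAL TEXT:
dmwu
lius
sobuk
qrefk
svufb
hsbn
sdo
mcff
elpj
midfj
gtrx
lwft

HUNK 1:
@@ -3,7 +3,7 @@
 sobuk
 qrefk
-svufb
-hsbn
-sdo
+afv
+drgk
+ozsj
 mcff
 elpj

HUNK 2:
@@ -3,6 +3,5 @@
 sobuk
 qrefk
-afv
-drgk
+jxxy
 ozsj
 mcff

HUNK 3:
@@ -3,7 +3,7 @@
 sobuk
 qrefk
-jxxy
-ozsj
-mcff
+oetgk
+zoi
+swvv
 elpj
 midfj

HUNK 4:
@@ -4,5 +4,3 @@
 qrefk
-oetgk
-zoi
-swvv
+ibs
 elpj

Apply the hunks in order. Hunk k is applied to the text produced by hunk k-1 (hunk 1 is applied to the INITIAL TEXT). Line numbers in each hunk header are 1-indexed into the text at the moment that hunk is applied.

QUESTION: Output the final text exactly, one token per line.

Hunk 1: at line 3 remove [svufb,hsbn,sdo] add [afv,drgk,ozsj] -> 12 lines: dmwu lius sobuk qrefk afv drgk ozsj mcff elpj midfj gtrx lwft
Hunk 2: at line 3 remove [afv,drgk] add [jxxy] -> 11 lines: dmwu lius sobuk qrefk jxxy ozsj mcff elpj midfj gtrx lwft
Hunk 3: at line 3 remove [jxxy,ozsj,mcff] add [oetgk,zoi,swvv] -> 11 lines: dmwu lius sobuk qrefk oetgk zoi swvv elpj midfj gtrx lwft
Hunk 4: at line 4 remove [oetgk,zoi,swvv] add [ibs] -> 9 lines: dmwu lius sobuk qrefk ibs elpj midfj gtrx lwft

Answer: dmwu
lius
sobuk
qrefk
ibs
elpj
midfj
gtrx
lwft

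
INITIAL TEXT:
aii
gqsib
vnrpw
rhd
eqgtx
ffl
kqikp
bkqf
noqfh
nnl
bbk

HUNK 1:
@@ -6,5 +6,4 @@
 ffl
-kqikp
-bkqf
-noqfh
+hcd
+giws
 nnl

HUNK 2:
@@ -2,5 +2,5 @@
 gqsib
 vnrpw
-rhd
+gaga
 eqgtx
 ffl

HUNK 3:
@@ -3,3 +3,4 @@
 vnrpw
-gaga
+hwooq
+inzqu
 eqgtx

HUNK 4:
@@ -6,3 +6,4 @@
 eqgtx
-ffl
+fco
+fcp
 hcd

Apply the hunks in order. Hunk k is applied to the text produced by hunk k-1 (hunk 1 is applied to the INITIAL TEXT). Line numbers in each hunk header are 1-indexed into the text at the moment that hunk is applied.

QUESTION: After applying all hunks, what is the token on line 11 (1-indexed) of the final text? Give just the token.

Answer: nnl

Derivation:
Hunk 1: at line 6 remove [kqikp,bkqf,noqfh] add [hcd,giws] -> 10 lines: aii gqsib vnrpw rhd eqgtx ffl hcd giws nnl bbk
Hunk 2: at line 2 remove [rhd] add [gaga] -> 10 lines: aii gqsib vnrpw gaga eqgtx ffl hcd giws nnl bbk
Hunk 3: at line 3 remove [gaga] add [hwooq,inzqu] -> 11 lines: aii gqsib vnrpw hwooq inzqu eqgtx ffl hcd giws nnl bbk
Hunk 4: at line 6 remove [ffl] add [fco,fcp] -> 12 lines: aii gqsib vnrpw hwooq inzqu eqgtx fco fcp hcd giws nnl bbk
Final line 11: nnl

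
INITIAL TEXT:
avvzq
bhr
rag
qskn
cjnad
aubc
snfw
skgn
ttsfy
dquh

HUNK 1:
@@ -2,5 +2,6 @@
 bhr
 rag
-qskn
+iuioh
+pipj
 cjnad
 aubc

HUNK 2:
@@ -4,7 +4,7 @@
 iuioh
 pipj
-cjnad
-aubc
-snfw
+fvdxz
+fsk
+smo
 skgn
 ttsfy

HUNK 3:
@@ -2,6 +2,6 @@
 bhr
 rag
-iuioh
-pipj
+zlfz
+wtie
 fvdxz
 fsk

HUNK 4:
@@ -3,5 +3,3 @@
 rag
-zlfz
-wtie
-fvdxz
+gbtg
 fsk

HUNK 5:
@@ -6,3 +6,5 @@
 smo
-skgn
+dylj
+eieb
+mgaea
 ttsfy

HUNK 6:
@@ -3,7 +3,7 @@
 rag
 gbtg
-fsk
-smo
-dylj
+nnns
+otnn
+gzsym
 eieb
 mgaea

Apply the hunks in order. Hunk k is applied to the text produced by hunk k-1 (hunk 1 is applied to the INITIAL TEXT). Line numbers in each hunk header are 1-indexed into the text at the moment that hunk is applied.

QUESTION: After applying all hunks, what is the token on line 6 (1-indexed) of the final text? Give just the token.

Answer: otnn

Derivation:
Hunk 1: at line 2 remove [qskn] add [iuioh,pipj] -> 11 lines: avvzq bhr rag iuioh pipj cjnad aubc snfw skgn ttsfy dquh
Hunk 2: at line 4 remove [cjnad,aubc,snfw] add [fvdxz,fsk,smo] -> 11 lines: avvzq bhr rag iuioh pipj fvdxz fsk smo skgn ttsfy dquh
Hunk 3: at line 2 remove [iuioh,pipj] add [zlfz,wtie] -> 11 lines: avvzq bhr rag zlfz wtie fvdxz fsk smo skgn ttsfy dquh
Hunk 4: at line 3 remove [zlfz,wtie,fvdxz] add [gbtg] -> 9 lines: avvzq bhr rag gbtg fsk smo skgn ttsfy dquh
Hunk 5: at line 6 remove [skgn] add [dylj,eieb,mgaea] -> 11 lines: avvzq bhr rag gbtg fsk smo dylj eieb mgaea ttsfy dquh
Hunk 6: at line 3 remove [fsk,smo,dylj] add [nnns,otnn,gzsym] -> 11 lines: avvzq bhr rag gbtg nnns otnn gzsym eieb mgaea ttsfy dquh
Final line 6: otnn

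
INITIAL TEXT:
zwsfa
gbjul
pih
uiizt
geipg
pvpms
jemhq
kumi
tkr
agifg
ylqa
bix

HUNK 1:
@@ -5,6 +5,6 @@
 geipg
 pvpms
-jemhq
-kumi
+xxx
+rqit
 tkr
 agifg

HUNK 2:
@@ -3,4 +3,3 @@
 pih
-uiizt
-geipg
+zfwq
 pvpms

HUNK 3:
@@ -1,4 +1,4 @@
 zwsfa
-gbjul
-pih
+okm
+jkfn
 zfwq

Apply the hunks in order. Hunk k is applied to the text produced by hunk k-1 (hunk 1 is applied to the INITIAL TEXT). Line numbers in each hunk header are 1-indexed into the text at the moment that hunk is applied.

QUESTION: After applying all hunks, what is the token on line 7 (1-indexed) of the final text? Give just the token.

Hunk 1: at line 5 remove [jemhq,kumi] add [xxx,rqit] -> 12 lines: zwsfa gbjul pih uiizt geipg pvpms xxx rqit tkr agifg ylqa bix
Hunk 2: at line 3 remove [uiizt,geipg] add [zfwq] -> 11 lines: zwsfa gbjul pih zfwq pvpms xxx rqit tkr agifg ylqa bix
Hunk 3: at line 1 remove [gbjul,pih] add [okm,jkfn] -> 11 lines: zwsfa okm jkfn zfwq pvpms xxx rqit tkr agifg ylqa bix
Final line 7: rqit

Answer: rqit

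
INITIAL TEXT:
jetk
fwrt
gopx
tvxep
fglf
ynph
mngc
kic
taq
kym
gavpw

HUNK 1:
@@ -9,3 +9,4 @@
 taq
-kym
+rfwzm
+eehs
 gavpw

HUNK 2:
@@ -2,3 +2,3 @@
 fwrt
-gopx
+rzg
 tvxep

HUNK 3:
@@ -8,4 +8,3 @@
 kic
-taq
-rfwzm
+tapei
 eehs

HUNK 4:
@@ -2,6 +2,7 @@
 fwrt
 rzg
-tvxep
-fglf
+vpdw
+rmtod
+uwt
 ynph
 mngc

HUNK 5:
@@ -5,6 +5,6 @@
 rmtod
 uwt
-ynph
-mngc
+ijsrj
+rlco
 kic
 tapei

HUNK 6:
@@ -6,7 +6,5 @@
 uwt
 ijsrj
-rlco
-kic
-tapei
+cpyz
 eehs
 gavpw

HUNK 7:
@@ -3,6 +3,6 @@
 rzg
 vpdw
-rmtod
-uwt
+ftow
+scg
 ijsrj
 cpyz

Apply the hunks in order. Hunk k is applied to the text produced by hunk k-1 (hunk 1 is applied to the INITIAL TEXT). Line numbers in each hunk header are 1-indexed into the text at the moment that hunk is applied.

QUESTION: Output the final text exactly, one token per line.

Answer: jetk
fwrt
rzg
vpdw
ftow
scg
ijsrj
cpyz
eehs
gavpw

Derivation:
Hunk 1: at line 9 remove [kym] add [rfwzm,eehs] -> 12 lines: jetk fwrt gopx tvxep fglf ynph mngc kic taq rfwzm eehs gavpw
Hunk 2: at line 2 remove [gopx] add [rzg] -> 12 lines: jetk fwrt rzg tvxep fglf ynph mngc kic taq rfwzm eehs gavpw
Hunk 3: at line 8 remove [taq,rfwzm] add [tapei] -> 11 lines: jetk fwrt rzg tvxep fglf ynph mngc kic tapei eehs gavpw
Hunk 4: at line 2 remove [tvxep,fglf] add [vpdw,rmtod,uwt] -> 12 lines: jetk fwrt rzg vpdw rmtod uwt ynph mngc kic tapei eehs gavpw
Hunk 5: at line 5 remove [ynph,mngc] add [ijsrj,rlco] -> 12 lines: jetk fwrt rzg vpdw rmtod uwt ijsrj rlco kic tapei eehs gavpw
Hunk 6: at line 6 remove [rlco,kic,tapei] add [cpyz] -> 10 lines: jetk fwrt rzg vpdw rmtod uwt ijsrj cpyz eehs gavpw
Hunk 7: at line 3 remove [rmtod,uwt] add [ftow,scg] -> 10 lines: jetk fwrt rzg vpdw ftow scg ijsrj cpyz eehs gavpw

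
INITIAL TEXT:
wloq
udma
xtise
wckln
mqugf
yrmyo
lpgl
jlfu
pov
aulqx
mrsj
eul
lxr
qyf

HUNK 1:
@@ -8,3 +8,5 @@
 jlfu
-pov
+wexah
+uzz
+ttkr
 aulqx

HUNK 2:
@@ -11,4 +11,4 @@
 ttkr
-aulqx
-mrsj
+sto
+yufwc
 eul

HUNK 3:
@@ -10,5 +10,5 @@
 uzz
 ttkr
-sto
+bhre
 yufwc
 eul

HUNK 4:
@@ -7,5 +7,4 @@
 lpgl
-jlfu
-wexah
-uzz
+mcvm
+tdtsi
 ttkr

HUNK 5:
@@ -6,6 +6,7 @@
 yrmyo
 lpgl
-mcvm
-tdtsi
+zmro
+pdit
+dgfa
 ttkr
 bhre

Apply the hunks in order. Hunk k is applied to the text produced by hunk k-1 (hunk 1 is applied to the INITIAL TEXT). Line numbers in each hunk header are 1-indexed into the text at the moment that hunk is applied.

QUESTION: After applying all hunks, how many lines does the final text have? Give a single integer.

Answer: 16

Derivation:
Hunk 1: at line 8 remove [pov] add [wexah,uzz,ttkr] -> 16 lines: wloq udma xtise wckln mqugf yrmyo lpgl jlfu wexah uzz ttkr aulqx mrsj eul lxr qyf
Hunk 2: at line 11 remove [aulqx,mrsj] add [sto,yufwc] -> 16 lines: wloq udma xtise wckln mqugf yrmyo lpgl jlfu wexah uzz ttkr sto yufwc eul lxr qyf
Hunk 3: at line 10 remove [sto] add [bhre] -> 16 lines: wloq udma xtise wckln mqugf yrmyo lpgl jlfu wexah uzz ttkr bhre yufwc eul lxr qyf
Hunk 4: at line 7 remove [jlfu,wexah,uzz] add [mcvm,tdtsi] -> 15 lines: wloq udma xtise wckln mqugf yrmyo lpgl mcvm tdtsi ttkr bhre yufwc eul lxr qyf
Hunk 5: at line 6 remove [mcvm,tdtsi] add [zmro,pdit,dgfa] -> 16 lines: wloq udma xtise wckln mqugf yrmyo lpgl zmro pdit dgfa ttkr bhre yufwc eul lxr qyf
Final line count: 16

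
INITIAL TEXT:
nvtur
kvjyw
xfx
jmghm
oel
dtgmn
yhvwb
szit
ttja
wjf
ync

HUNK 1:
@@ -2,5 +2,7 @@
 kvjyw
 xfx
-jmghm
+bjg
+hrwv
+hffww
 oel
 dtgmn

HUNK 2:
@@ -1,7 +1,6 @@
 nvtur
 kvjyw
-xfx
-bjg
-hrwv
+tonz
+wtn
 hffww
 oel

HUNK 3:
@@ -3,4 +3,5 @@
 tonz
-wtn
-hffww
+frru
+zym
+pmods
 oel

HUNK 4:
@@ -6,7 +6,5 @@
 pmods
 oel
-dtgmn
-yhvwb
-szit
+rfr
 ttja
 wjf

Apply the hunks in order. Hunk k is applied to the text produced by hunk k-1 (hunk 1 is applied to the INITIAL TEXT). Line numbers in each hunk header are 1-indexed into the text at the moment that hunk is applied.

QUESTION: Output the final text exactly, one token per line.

Hunk 1: at line 2 remove [jmghm] add [bjg,hrwv,hffww] -> 13 lines: nvtur kvjyw xfx bjg hrwv hffww oel dtgmn yhvwb szit ttja wjf ync
Hunk 2: at line 1 remove [xfx,bjg,hrwv] add [tonz,wtn] -> 12 lines: nvtur kvjyw tonz wtn hffww oel dtgmn yhvwb szit ttja wjf ync
Hunk 3: at line 3 remove [wtn,hffww] add [frru,zym,pmods] -> 13 lines: nvtur kvjyw tonz frru zym pmods oel dtgmn yhvwb szit ttja wjf ync
Hunk 4: at line 6 remove [dtgmn,yhvwb,szit] add [rfr] -> 11 lines: nvtur kvjyw tonz frru zym pmods oel rfr ttja wjf ync

Answer: nvtur
kvjyw
tonz
frru
zym
pmods
oel
rfr
ttja
wjf
ync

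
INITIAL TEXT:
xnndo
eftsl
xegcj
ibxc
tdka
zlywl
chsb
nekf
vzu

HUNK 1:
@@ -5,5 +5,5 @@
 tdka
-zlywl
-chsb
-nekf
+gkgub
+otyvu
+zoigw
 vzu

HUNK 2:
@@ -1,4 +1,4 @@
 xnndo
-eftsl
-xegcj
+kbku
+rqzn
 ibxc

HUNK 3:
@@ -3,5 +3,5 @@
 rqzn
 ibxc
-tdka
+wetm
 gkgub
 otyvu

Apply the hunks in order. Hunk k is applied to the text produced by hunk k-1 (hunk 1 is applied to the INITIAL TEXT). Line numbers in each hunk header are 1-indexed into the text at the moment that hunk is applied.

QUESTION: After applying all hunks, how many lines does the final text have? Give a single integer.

Answer: 9

Derivation:
Hunk 1: at line 5 remove [zlywl,chsb,nekf] add [gkgub,otyvu,zoigw] -> 9 lines: xnndo eftsl xegcj ibxc tdka gkgub otyvu zoigw vzu
Hunk 2: at line 1 remove [eftsl,xegcj] add [kbku,rqzn] -> 9 lines: xnndo kbku rqzn ibxc tdka gkgub otyvu zoigw vzu
Hunk 3: at line 3 remove [tdka] add [wetm] -> 9 lines: xnndo kbku rqzn ibxc wetm gkgub otyvu zoigw vzu
Final line count: 9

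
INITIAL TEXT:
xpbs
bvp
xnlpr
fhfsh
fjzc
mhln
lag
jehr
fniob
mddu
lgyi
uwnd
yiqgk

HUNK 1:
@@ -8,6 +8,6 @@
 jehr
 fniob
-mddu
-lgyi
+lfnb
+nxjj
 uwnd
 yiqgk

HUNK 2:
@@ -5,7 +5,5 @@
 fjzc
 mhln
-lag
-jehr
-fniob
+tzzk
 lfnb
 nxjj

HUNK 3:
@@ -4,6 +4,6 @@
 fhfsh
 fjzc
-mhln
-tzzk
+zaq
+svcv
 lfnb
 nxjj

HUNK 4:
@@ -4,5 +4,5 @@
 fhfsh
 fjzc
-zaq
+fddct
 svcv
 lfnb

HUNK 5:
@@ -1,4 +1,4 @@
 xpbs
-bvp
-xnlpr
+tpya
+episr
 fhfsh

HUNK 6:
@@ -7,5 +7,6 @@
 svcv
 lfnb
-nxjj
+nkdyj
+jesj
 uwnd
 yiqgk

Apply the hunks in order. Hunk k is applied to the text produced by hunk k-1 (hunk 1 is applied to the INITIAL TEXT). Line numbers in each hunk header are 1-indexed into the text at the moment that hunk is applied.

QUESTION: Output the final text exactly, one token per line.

Hunk 1: at line 8 remove [mddu,lgyi] add [lfnb,nxjj] -> 13 lines: xpbs bvp xnlpr fhfsh fjzc mhln lag jehr fniob lfnb nxjj uwnd yiqgk
Hunk 2: at line 5 remove [lag,jehr,fniob] add [tzzk] -> 11 lines: xpbs bvp xnlpr fhfsh fjzc mhln tzzk lfnb nxjj uwnd yiqgk
Hunk 3: at line 4 remove [mhln,tzzk] add [zaq,svcv] -> 11 lines: xpbs bvp xnlpr fhfsh fjzc zaq svcv lfnb nxjj uwnd yiqgk
Hunk 4: at line 4 remove [zaq] add [fddct] -> 11 lines: xpbs bvp xnlpr fhfsh fjzc fddct svcv lfnb nxjj uwnd yiqgk
Hunk 5: at line 1 remove [bvp,xnlpr] add [tpya,episr] -> 11 lines: xpbs tpya episr fhfsh fjzc fddct svcv lfnb nxjj uwnd yiqgk
Hunk 6: at line 7 remove [nxjj] add [nkdyj,jesj] -> 12 lines: xpbs tpya episr fhfsh fjzc fddct svcv lfnb nkdyj jesj uwnd yiqgk

Answer: xpbs
tpya
episr
fhfsh
fjzc
fddct
svcv
lfnb
nkdyj
jesj
uwnd
yiqgk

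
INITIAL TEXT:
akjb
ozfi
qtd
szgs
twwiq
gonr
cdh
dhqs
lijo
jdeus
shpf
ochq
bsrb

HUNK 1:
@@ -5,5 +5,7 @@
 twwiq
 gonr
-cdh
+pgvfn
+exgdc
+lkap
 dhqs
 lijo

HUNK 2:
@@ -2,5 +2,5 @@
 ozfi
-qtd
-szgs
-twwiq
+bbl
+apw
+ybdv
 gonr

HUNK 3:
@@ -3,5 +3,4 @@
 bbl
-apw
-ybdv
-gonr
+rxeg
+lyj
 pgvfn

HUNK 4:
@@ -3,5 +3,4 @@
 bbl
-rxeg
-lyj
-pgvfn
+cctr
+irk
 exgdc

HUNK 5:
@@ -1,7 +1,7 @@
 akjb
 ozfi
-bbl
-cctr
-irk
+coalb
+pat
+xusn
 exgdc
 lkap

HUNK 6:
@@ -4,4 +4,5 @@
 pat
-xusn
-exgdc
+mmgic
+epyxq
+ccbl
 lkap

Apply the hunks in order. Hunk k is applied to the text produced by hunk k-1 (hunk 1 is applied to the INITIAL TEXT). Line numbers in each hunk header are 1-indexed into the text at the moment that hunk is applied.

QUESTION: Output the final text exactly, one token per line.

Answer: akjb
ozfi
coalb
pat
mmgic
epyxq
ccbl
lkap
dhqs
lijo
jdeus
shpf
ochq
bsrb

Derivation:
Hunk 1: at line 5 remove [cdh] add [pgvfn,exgdc,lkap] -> 15 lines: akjb ozfi qtd szgs twwiq gonr pgvfn exgdc lkap dhqs lijo jdeus shpf ochq bsrb
Hunk 2: at line 2 remove [qtd,szgs,twwiq] add [bbl,apw,ybdv] -> 15 lines: akjb ozfi bbl apw ybdv gonr pgvfn exgdc lkap dhqs lijo jdeus shpf ochq bsrb
Hunk 3: at line 3 remove [apw,ybdv,gonr] add [rxeg,lyj] -> 14 lines: akjb ozfi bbl rxeg lyj pgvfn exgdc lkap dhqs lijo jdeus shpf ochq bsrb
Hunk 4: at line 3 remove [rxeg,lyj,pgvfn] add [cctr,irk] -> 13 lines: akjb ozfi bbl cctr irk exgdc lkap dhqs lijo jdeus shpf ochq bsrb
Hunk 5: at line 1 remove [bbl,cctr,irk] add [coalb,pat,xusn] -> 13 lines: akjb ozfi coalb pat xusn exgdc lkap dhqs lijo jdeus shpf ochq bsrb
Hunk 6: at line 4 remove [xusn,exgdc] add [mmgic,epyxq,ccbl] -> 14 lines: akjb ozfi coalb pat mmgic epyxq ccbl lkap dhqs lijo jdeus shpf ochq bsrb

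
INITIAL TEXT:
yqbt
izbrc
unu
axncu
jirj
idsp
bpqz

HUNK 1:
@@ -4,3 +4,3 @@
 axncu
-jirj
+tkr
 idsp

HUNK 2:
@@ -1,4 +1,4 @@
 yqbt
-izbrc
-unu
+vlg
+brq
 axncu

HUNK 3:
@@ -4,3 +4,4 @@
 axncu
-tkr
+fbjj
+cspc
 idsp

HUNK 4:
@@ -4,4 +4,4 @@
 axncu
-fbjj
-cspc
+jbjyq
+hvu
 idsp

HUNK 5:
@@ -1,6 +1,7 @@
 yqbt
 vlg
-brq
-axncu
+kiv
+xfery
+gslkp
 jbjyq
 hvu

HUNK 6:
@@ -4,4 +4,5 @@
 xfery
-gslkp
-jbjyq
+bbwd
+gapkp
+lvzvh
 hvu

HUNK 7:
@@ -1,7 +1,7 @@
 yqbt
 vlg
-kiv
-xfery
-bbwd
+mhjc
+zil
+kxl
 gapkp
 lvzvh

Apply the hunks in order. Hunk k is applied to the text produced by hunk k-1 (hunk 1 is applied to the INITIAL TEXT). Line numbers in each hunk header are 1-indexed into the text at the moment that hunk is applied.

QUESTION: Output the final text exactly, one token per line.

Answer: yqbt
vlg
mhjc
zil
kxl
gapkp
lvzvh
hvu
idsp
bpqz

Derivation:
Hunk 1: at line 4 remove [jirj] add [tkr] -> 7 lines: yqbt izbrc unu axncu tkr idsp bpqz
Hunk 2: at line 1 remove [izbrc,unu] add [vlg,brq] -> 7 lines: yqbt vlg brq axncu tkr idsp bpqz
Hunk 3: at line 4 remove [tkr] add [fbjj,cspc] -> 8 lines: yqbt vlg brq axncu fbjj cspc idsp bpqz
Hunk 4: at line 4 remove [fbjj,cspc] add [jbjyq,hvu] -> 8 lines: yqbt vlg brq axncu jbjyq hvu idsp bpqz
Hunk 5: at line 1 remove [brq,axncu] add [kiv,xfery,gslkp] -> 9 lines: yqbt vlg kiv xfery gslkp jbjyq hvu idsp bpqz
Hunk 6: at line 4 remove [gslkp,jbjyq] add [bbwd,gapkp,lvzvh] -> 10 lines: yqbt vlg kiv xfery bbwd gapkp lvzvh hvu idsp bpqz
Hunk 7: at line 1 remove [kiv,xfery,bbwd] add [mhjc,zil,kxl] -> 10 lines: yqbt vlg mhjc zil kxl gapkp lvzvh hvu idsp bpqz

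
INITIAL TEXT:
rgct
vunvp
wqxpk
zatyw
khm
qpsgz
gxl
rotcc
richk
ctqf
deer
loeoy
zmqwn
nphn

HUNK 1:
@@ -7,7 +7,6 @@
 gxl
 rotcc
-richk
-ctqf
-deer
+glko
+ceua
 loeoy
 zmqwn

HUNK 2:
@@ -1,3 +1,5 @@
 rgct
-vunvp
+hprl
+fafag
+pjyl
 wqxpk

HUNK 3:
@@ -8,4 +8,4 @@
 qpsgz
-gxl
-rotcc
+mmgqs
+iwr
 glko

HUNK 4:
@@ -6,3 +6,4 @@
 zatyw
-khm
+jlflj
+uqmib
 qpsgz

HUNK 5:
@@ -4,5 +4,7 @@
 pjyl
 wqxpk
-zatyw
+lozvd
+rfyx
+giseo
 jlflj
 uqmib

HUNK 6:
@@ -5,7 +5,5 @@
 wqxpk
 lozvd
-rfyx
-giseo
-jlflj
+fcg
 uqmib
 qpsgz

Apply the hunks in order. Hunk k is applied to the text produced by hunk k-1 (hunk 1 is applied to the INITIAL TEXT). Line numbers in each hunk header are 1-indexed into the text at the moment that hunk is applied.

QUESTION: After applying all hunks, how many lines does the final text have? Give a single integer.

Answer: 16

Derivation:
Hunk 1: at line 7 remove [richk,ctqf,deer] add [glko,ceua] -> 13 lines: rgct vunvp wqxpk zatyw khm qpsgz gxl rotcc glko ceua loeoy zmqwn nphn
Hunk 2: at line 1 remove [vunvp] add [hprl,fafag,pjyl] -> 15 lines: rgct hprl fafag pjyl wqxpk zatyw khm qpsgz gxl rotcc glko ceua loeoy zmqwn nphn
Hunk 3: at line 8 remove [gxl,rotcc] add [mmgqs,iwr] -> 15 lines: rgct hprl fafag pjyl wqxpk zatyw khm qpsgz mmgqs iwr glko ceua loeoy zmqwn nphn
Hunk 4: at line 6 remove [khm] add [jlflj,uqmib] -> 16 lines: rgct hprl fafag pjyl wqxpk zatyw jlflj uqmib qpsgz mmgqs iwr glko ceua loeoy zmqwn nphn
Hunk 5: at line 4 remove [zatyw] add [lozvd,rfyx,giseo] -> 18 lines: rgct hprl fafag pjyl wqxpk lozvd rfyx giseo jlflj uqmib qpsgz mmgqs iwr glko ceua loeoy zmqwn nphn
Hunk 6: at line 5 remove [rfyx,giseo,jlflj] add [fcg] -> 16 lines: rgct hprl fafag pjyl wqxpk lozvd fcg uqmib qpsgz mmgqs iwr glko ceua loeoy zmqwn nphn
Final line count: 16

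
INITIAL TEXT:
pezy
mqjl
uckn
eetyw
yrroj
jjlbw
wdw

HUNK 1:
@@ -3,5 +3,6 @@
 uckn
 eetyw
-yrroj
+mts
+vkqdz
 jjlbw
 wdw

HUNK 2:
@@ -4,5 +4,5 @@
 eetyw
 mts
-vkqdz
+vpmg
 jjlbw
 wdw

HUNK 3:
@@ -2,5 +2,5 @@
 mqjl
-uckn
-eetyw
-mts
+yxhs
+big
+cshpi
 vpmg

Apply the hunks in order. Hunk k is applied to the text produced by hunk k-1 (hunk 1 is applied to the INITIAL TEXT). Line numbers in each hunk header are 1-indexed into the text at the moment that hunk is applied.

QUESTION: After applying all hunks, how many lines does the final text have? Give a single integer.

Hunk 1: at line 3 remove [yrroj] add [mts,vkqdz] -> 8 lines: pezy mqjl uckn eetyw mts vkqdz jjlbw wdw
Hunk 2: at line 4 remove [vkqdz] add [vpmg] -> 8 lines: pezy mqjl uckn eetyw mts vpmg jjlbw wdw
Hunk 3: at line 2 remove [uckn,eetyw,mts] add [yxhs,big,cshpi] -> 8 lines: pezy mqjl yxhs big cshpi vpmg jjlbw wdw
Final line count: 8

Answer: 8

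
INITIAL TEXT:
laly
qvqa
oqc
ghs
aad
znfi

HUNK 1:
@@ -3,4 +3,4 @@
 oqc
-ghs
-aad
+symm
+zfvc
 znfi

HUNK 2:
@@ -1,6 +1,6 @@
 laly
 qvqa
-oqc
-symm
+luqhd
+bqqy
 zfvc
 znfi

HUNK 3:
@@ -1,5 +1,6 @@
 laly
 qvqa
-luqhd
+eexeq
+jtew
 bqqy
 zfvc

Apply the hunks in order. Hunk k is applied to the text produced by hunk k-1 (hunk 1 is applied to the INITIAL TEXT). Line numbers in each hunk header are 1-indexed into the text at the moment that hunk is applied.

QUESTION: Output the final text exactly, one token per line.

Answer: laly
qvqa
eexeq
jtew
bqqy
zfvc
znfi

Derivation:
Hunk 1: at line 3 remove [ghs,aad] add [symm,zfvc] -> 6 lines: laly qvqa oqc symm zfvc znfi
Hunk 2: at line 1 remove [oqc,symm] add [luqhd,bqqy] -> 6 lines: laly qvqa luqhd bqqy zfvc znfi
Hunk 3: at line 1 remove [luqhd] add [eexeq,jtew] -> 7 lines: laly qvqa eexeq jtew bqqy zfvc znfi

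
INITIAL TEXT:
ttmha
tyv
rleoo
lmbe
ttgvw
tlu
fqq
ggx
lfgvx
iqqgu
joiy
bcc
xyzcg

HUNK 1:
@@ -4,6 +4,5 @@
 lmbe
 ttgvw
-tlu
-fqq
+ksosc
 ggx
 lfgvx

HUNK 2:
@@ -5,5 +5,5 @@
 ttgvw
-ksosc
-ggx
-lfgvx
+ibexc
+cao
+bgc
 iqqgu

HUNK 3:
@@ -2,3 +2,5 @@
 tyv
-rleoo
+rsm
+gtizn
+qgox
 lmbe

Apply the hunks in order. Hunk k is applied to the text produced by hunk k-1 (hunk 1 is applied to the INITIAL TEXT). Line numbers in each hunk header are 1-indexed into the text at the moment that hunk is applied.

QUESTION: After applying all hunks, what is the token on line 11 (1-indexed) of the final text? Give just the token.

Answer: iqqgu

Derivation:
Hunk 1: at line 4 remove [tlu,fqq] add [ksosc] -> 12 lines: ttmha tyv rleoo lmbe ttgvw ksosc ggx lfgvx iqqgu joiy bcc xyzcg
Hunk 2: at line 5 remove [ksosc,ggx,lfgvx] add [ibexc,cao,bgc] -> 12 lines: ttmha tyv rleoo lmbe ttgvw ibexc cao bgc iqqgu joiy bcc xyzcg
Hunk 3: at line 2 remove [rleoo] add [rsm,gtizn,qgox] -> 14 lines: ttmha tyv rsm gtizn qgox lmbe ttgvw ibexc cao bgc iqqgu joiy bcc xyzcg
Final line 11: iqqgu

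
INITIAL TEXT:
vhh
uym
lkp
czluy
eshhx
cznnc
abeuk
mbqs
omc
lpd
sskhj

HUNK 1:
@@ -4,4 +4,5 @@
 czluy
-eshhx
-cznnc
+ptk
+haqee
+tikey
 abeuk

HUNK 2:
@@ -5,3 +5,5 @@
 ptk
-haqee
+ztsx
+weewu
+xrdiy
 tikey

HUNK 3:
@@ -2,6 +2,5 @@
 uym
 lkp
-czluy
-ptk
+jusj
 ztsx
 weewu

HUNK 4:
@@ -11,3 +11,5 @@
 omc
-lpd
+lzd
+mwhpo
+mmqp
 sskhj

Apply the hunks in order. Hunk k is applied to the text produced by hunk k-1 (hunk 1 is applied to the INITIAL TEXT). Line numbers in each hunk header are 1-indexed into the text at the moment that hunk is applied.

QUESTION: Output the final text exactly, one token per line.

Answer: vhh
uym
lkp
jusj
ztsx
weewu
xrdiy
tikey
abeuk
mbqs
omc
lzd
mwhpo
mmqp
sskhj

Derivation:
Hunk 1: at line 4 remove [eshhx,cznnc] add [ptk,haqee,tikey] -> 12 lines: vhh uym lkp czluy ptk haqee tikey abeuk mbqs omc lpd sskhj
Hunk 2: at line 5 remove [haqee] add [ztsx,weewu,xrdiy] -> 14 lines: vhh uym lkp czluy ptk ztsx weewu xrdiy tikey abeuk mbqs omc lpd sskhj
Hunk 3: at line 2 remove [czluy,ptk] add [jusj] -> 13 lines: vhh uym lkp jusj ztsx weewu xrdiy tikey abeuk mbqs omc lpd sskhj
Hunk 4: at line 11 remove [lpd] add [lzd,mwhpo,mmqp] -> 15 lines: vhh uym lkp jusj ztsx weewu xrdiy tikey abeuk mbqs omc lzd mwhpo mmqp sskhj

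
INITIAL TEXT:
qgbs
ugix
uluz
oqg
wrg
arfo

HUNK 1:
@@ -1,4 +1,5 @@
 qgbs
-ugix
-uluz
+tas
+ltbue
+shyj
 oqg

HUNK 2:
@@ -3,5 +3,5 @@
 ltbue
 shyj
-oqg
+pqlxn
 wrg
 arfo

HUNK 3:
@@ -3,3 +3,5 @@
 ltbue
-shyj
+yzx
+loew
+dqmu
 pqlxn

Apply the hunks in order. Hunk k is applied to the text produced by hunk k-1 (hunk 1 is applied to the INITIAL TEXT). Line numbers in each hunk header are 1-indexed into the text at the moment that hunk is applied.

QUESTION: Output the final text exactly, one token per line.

Hunk 1: at line 1 remove [ugix,uluz] add [tas,ltbue,shyj] -> 7 lines: qgbs tas ltbue shyj oqg wrg arfo
Hunk 2: at line 3 remove [oqg] add [pqlxn] -> 7 lines: qgbs tas ltbue shyj pqlxn wrg arfo
Hunk 3: at line 3 remove [shyj] add [yzx,loew,dqmu] -> 9 lines: qgbs tas ltbue yzx loew dqmu pqlxn wrg arfo

Answer: qgbs
tas
ltbue
yzx
loew
dqmu
pqlxn
wrg
arfo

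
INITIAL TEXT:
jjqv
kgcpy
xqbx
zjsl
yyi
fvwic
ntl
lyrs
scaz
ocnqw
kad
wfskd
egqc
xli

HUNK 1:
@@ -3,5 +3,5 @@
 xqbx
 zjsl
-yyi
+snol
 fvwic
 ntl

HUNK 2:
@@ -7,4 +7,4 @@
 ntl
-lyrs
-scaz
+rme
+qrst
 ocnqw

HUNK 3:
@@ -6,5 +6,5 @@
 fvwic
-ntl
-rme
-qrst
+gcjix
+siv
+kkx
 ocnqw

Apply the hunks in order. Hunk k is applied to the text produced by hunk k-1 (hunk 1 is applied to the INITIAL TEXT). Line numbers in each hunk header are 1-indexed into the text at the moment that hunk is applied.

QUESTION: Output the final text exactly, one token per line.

Answer: jjqv
kgcpy
xqbx
zjsl
snol
fvwic
gcjix
siv
kkx
ocnqw
kad
wfskd
egqc
xli

Derivation:
Hunk 1: at line 3 remove [yyi] add [snol] -> 14 lines: jjqv kgcpy xqbx zjsl snol fvwic ntl lyrs scaz ocnqw kad wfskd egqc xli
Hunk 2: at line 7 remove [lyrs,scaz] add [rme,qrst] -> 14 lines: jjqv kgcpy xqbx zjsl snol fvwic ntl rme qrst ocnqw kad wfskd egqc xli
Hunk 3: at line 6 remove [ntl,rme,qrst] add [gcjix,siv,kkx] -> 14 lines: jjqv kgcpy xqbx zjsl snol fvwic gcjix siv kkx ocnqw kad wfskd egqc xli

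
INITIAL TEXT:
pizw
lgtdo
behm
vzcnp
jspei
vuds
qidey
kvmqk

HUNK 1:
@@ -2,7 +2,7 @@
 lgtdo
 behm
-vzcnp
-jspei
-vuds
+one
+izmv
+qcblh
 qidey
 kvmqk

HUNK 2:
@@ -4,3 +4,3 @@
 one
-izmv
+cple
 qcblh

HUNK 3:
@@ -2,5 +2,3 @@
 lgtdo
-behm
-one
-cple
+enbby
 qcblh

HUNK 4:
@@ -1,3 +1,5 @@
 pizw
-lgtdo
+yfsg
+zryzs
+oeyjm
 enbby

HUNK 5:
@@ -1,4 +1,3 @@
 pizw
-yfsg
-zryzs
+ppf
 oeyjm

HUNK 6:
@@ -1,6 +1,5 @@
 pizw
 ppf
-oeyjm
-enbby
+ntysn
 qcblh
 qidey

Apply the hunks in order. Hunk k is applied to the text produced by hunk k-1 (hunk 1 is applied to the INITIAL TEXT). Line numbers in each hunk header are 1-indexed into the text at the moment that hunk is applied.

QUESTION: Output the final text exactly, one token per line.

Answer: pizw
ppf
ntysn
qcblh
qidey
kvmqk

Derivation:
Hunk 1: at line 2 remove [vzcnp,jspei,vuds] add [one,izmv,qcblh] -> 8 lines: pizw lgtdo behm one izmv qcblh qidey kvmqk
Hunk 2: at line 4 remove [izmv] add [cple] -> 8 lines: pizw lgtdo behm one cple qcblh qidey kvmqk
Hunk 3: at line 2 remove [behm,one,cple] add [enbby] -> 6 lines: pizw lgtdo enbby qcblh qidey kvmqk
Hunk 4: at line 1 remove [lgtdo] add [yfsg,zryzs,oeyjm] -> 8 lines: pizw yfsg zryzs oeyjm enbby qcblh qidey kvmqk
Hunk 5: at line 1 remove [yfsg,zryzs] add [ppf] -> 7 lines: pizw ppf oeyjm enbby qcblh qidey kvmqk
Hunk 6: at line 1 remove [oeyjm,enbby] add [ntysn] -> 6 lines: pizw ppf ntysn qcblh qidey kvmqk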